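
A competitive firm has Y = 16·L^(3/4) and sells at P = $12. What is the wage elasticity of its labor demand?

ε = -4

MP_L = (3/4)·16·L^(-1/4), so P·MP_L = w gives 144·L^(-1/4) = w.
Solving, L(w) = (144/w)^(4). This is a constant-elasticity form: L ∝ w^(−4), so ε = −4.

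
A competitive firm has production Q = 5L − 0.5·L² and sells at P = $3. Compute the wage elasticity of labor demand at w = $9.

ε = -1.5

From P·MP_L = w with MP_L = 5 − L, labor demand is L(w) = 5 − w/3.
dL/dw = −1/(3) = -1/3.
At w = 9, L = 2, so ε = (dL/dw)·(w/L) = (-1/3)·(9/2) = -1.5.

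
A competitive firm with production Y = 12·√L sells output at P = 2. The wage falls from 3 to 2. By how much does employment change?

ΔL = 20

From P·MP_L = w with MP_L = 6·L^(-1/2), the labor demand is L(w) = (12/w)^(2).
At w = 3: L = 16. At w = 2: L = 36.
ΔL = 36 − 16 = 20.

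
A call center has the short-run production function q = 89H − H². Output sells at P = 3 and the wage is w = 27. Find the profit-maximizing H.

The marginal product of H is MP_H = 89 − 2H.
A price-taking firm hires until the value of the marginal product equals the wage: P·MP_H = w, so 3·(89 − 2H) = 27.
Then 89 − 2H = 9, giving H = 40.

H* = 40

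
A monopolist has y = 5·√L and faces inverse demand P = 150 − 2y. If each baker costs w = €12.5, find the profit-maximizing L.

L* = 36

Marginal revenue from the inverse demand is MR = 150 − 4y.
The marginal product is MP_L = 2.5·L^(-1/2).
A monopolist hires until marginal revenue product equals the wage: MR·MP_L = w.
At L, y = 5·√L. Substituting and solving: (150 − 20·√L)·2.5·L^(-1/2) = 12.5 gives L = 36.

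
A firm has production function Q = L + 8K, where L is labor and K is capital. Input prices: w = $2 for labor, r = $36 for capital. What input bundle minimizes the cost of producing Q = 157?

The inputs are perfect substitutes, so the firm uses whichever has the lower cost per unit of output.
Cost per unit of output via L is 2; via K it is 4.5. L is cheaper.
Producing Q = 157 with L alone: L = 157, K = 0.

L* = 157, K* = 0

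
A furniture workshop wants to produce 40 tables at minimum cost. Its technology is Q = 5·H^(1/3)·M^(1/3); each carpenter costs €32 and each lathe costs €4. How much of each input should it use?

H* = 8, M* = 64

Cost minimization requires the marginal rate of technical substitution to equal the input-price ratio: MP_H/MP_M = w/r.
Here MP_H/MP_M = (1/3)·(M/H)/(1/3) = (M/H). Setting this equal to 32/4 = 8 gives M = 8H.
Substituting into Q = 40: 5·H^(1/3)·(8H)^(1/3) = 40.
Solving, H = 8 and M = 64.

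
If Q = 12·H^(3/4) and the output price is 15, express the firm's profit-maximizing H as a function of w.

MP_H = (3/4)·12·H^(-1/4) = 9·H^(-1/4).
Setting P·MP_H = w: 135·H^(-1/4) = w.
Solving for H: H^(-1/4) = w/135, so H = (135/w)^(4).

H(w) = (135/w)^(4)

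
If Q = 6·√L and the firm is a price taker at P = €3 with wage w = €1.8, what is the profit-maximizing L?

L* = 25

MP_L = (1/2)·6·L^(-1/2) = 3·L^(-1/2).
Profit maximization for a price taker requires P·MP_L = w: 3·3·L^(-1/2) = 1.8.
So L^(-1/2) = 0.2, which gives L = 25.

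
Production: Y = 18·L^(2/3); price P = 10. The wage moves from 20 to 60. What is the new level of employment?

From P·MP_L = w with MP_L = 12·L^(-1/3), the labor demand is L(w) = (120/w)^(3).
At w = 20: L = 216. At w = 60: L = 8.

L* = 8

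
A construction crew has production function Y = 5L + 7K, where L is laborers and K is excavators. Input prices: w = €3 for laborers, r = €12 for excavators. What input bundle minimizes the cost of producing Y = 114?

L* = 22.8, K* = 0

The inputs are perfect substitutes, so the firm uses whichever has the lower cost per unit of output.
Cost per unit of output via L is w/5 = 0.6; via K it is r/7 = 12/7. L is cheaper.
Producing Y = 114 with L alone: L = 22.8, K = 0.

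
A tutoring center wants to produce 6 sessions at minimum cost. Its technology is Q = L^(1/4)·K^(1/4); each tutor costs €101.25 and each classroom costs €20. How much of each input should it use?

Cost minimization requires the marginal rate of technical substitution to equal the input-price ratio: MP_L/MP_K = w/r.
Here MP_L/MP_K = (1/4)·(K/L)/(1/4) = (K/L). Setting this equal to 101.25/20 = 5.0625 gives K = 5.0625L.
Substituting into Q = 6: L^(1/4)·(5.0625L)^(1/4) = 6.
Solving, L = 16 and K = 81.

L* = 16, K* = 81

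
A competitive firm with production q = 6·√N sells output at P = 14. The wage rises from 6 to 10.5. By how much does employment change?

From P·MP_N = w with MP_N = 3·N^(-1/2), the labor demand is N(w) = (42/w)^(2).
At w = 6: N = 49. At w = 10.5: N = 16.
ΔN = 16 − 49 = -33.

ΔN = -33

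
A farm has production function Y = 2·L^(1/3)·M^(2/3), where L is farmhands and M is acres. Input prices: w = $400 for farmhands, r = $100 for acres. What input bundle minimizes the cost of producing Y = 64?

L* = 8, M* = 64

Cost minimization requires the marginal rate of technical substitution to equal the input-price ratio: MP_L/MP_M = w/r.
Here MP_L/MP_M = (1/3)·(M/L)/(2/3) = 0.5·(M/L). Setting this equal to 400/100 = 4 gives M = 8L.
Substituting into Y = 64: 2·L^(1/3)·(8L)^(2/3) = 64.
Solving, L = 8 and M = 64.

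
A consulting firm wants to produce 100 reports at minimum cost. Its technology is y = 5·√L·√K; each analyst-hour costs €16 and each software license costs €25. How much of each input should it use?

L* = 25, K* = 16

Cost minimization requires the marginal rate of technical substitution to equal the input-price ratio: MP_L/MP_K = w/r.
Here MP_L/MP_K = (1/2)·(K/L)/(1/2) = (K/L). Setting this equal to 16/25 = 0.64 gives K = 0.64L.
Substituting into y = 100: 5·L^(1/2)·(0.64L)^(1/2) = 100.
Solving, L = 25 and K = 16.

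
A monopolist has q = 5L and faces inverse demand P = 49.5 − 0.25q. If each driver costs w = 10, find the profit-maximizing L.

Marginal revenue from the inverse demand is MR = 49.5 − 0.5q.
The marginal product is MP_L = 5.
A monopolist hires until marginal revenue product equals the wage: MR·MP_L = w.
(49.5 − 2.5L)·5 = 10, so L = 19.

L* = 19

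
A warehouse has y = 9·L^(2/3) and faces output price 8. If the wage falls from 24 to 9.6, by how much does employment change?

ΔL = 117

From P·MP_L = w with MP_L = 6·L^(-1/3), the labor demand is L(w) = (48/w)^(3).
At w = 24: L = 8. At w = 9.6: L = 125.
ΔL = 125 − 8 = 117.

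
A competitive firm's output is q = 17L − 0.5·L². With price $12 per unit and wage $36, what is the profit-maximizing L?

The marginal product of L is MP_L = 17 − L.
A price-taking firm hires until the value of the marginal product equals the wage: P·MP_L = w, so 12·(17 − L) = 36.
Then 17 − L = 3, giving L = 14.

L* = 14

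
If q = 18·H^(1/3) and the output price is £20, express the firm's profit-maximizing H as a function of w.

MP_H = (1/3)·18·H^(-2/3) = 6·H^(-2/3).
Setting P·MP_H = w: 120·H^(-2/3) = w.
Solving for H: H^(-2/3) = w/120, so H = (120/w)^(3/2).

H(w) = (120/w)^(3/2)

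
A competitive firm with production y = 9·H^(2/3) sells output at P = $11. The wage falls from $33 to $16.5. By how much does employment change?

From P·MP_H = w with MP_H = 6·H^(-1/3), the labor demand is H(w) = (66/w)^(3).
At w = 33: H = 8. At w = 16.5: H = 64.
ΔH = 64 − 8 = 56.

ΔH = 56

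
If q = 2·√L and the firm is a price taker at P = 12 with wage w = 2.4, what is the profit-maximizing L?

L* = 25

MP_L = (1/2)·2·L^(-1/2) = L^(-1/2).
Profit maximization for a price taker requires P·MP_L = w: 12·L^(-1/2) = 2.4.
So L^(-1/2) = 0.2, which gives L = 25.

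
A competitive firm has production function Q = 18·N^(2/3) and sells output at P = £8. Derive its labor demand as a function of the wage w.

MP_N = (2/3)·18·N^(-1/3) = 12·N^(-1/3).
Setting P·MP_N = w: 96·N^(-1/3) = w.
Solving for N: N^(-1/3) = w/96, so N = (96/w)^(3).

N(w) = 884736/w³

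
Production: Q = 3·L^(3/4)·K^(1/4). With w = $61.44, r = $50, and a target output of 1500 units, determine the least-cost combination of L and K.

L* = 625, K* = 256

Cost minimization requires the marginal rate of technical substitution to equal the input-price ratio: MP_L/MP_K = w/r.
Here MP_L/MP_K = (3/4)·(K/L)/(1/4) = 3·(K/L). Setting this equal to 61.44/50 = 1.2288 gives K = 0.4096L.
Substituting into Q = 1500: 3·L^(3/4)·(0.4096L)^(1/4) = 1500.
Solving, L = 625 and K = 256.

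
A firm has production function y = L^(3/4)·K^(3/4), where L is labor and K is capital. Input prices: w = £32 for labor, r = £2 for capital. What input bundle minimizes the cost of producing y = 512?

L* = 16, K* = 256

Cost minimization requires the marginal rate of technical substitution to equal the input-price ratio: MP_L/MP_K = w/r.
Here MP_L/MP_K = (3/4)·(K/L)/(3/4) = (K/L). Setting this equal to 32/2 = 16 gives K = 16L.
Substituting into y = 512: L^(3/4)·(16L)^(3/4) = 512.
Solving, L = 16 and K = 256.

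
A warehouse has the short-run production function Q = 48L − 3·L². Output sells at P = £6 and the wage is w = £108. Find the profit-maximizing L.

L* = 5

The marginal product of L is MP_L = 48 − 6L.
A price-taking firm hires until the value of the marginal product equals the wage: P·MP_L = w, so 6·(48 − 6L) = 108.
Then 48 − 6L = 18, giving L = 5.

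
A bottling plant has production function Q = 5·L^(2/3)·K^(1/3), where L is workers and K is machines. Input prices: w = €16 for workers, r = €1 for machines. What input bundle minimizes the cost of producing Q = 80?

L* = 8, K* = 64

Cost minimization requires the marginal rate of technical substitution to equal the input-price ratio: MP_L/MP_K = w/r.
Here MP_L/MP_K = (2/3)·(K/L)/(1/3) = 2·(K/L). Setting this equal to 16/1 = 16 gives K = 8L.
Substituting into Q = 80: 5·L^(2/3)·(8L)^(1/3) = 80.
Solving, L = 8 and K = 64.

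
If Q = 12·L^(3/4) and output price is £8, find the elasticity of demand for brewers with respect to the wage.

MP_L = (3/4)·12·L^(-1/4), so P·MP_L = w gives 72·L^(-1/4) = w.
Solving, L(w) = (72/w)^(4). This is a constant-elasticity form: L ∝ w^(−4), so ε = −4.

ε = -4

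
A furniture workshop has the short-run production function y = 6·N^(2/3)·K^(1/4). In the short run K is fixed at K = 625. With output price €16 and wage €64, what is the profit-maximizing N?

With K = 625, MP_N = (2/3)·6·N^(-1/3)·625^(1/4) = 20·N^(-1/3).
Profit maximization for a price taker requires P·MP_N = w: 16·20·N^(-1/3) = 64.
So N^(-1/3) = 0.2, which gives N = 125.

N* = 125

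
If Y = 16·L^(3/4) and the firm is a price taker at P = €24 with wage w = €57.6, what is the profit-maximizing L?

L* = 625

MP_L = (3/4)·16·L^(-1/4) = 12·L^(-1/4).
Profit maximization for a price taker requires P·MP_L = w: 24·12·L^(-1/4) = 57.6.
So L^(-1/4) = 0.2, which gives L = 625.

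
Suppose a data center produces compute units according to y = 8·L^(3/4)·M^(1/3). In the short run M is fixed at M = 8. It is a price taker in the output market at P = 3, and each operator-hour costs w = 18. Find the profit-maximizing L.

L* = 16

With M = 8, MP_L = (3/4)·8·L^(-1/4)·8^(1/3) = 12·L^(-1/4).
Profit maximization for a price taker requires P·MP_L = w: 3·12·L^(-1/4) = 18.
So L^(-1/4) = 0.5, which gives L = 16.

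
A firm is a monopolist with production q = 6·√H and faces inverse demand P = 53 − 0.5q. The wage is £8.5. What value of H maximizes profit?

Marginal revenue from the inverse demand is MR = 53 − q.
The marginal product is MP_H = 3·H^(-1/2).
A monopolist hires until marginal revenue product equals the wage: MR·MP_H = w.
At H, q = 6·√H. Substituting and solving: (53 − 6·√H)·3·H^(-1/2) = 8.5 gives H = 36.

H* = 36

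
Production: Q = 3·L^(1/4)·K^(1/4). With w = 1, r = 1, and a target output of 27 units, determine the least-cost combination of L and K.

L* = 81, K* = 81

Cost minimization requires the marginal rate of technical substitution to equal the input-price ratio: MP_L/MP_K = w/r.
Here MP_L/MP_K = (1/4)·(K/L)/(1/4) = (K/L). Setting this equal to 1/1 = 1 gives K = L.
Substituting into Q = 27: 3·L^(1/4)·(L)^(1/4) = 27.
Solving, L = 81 and K = 81.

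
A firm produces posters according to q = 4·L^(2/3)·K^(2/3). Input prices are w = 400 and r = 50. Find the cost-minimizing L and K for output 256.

L* = 8, K* = 64

Cost minimization requires the marginal rate of technical substitution to equal the input-price ratio: MP_L/MP_K = w/r.
Here MP_L/MP_K = (2/3)·(K/L)/(2/3) = (K/L). Setting this equal to 400/50 = 8 gives K = 8L.
Substituting into q = 256: 4·L^(2/3)·(8L)^(2/3) = 256.
Solving, L = 8 and K = 64.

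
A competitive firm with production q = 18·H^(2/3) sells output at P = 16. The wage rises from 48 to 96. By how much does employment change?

From P·MP_H = w with MP_H = 12·H^(-1/3), the labor demand is H(w) = (192/w)^(3).
At w = 48: H = 64. At w = 96: H = 8.
ΔH = 8 − 64 = -56.

ΔH = -56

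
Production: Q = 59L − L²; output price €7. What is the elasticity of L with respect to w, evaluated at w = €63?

ε = -0.18

From P·MP_L = w with MP_L = 59 − 2L, labor demand is L(w) = (59 − w/7)/2.
dL/dw = −1/(14) = -1/14.
At w = 63, L = 25, so ε = (dL/dw)·(w/L) = (-1/14)·(63/25) = -0.18.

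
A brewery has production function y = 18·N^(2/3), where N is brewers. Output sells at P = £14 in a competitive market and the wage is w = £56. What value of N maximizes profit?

MP_N = (2/3)·18·N^(-1/3) = 12·N^(-1/3).
Profit maximization for a price taker requires P·MP_N = w: 14·12·N^(-1/3) = 56.
So N^(-1/3) = 1/3, which gives N = 27.

N* = 27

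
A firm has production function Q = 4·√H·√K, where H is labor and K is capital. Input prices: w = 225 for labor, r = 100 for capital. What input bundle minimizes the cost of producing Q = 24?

Cost minimization requires the marginal rate of technical substitution to equal the input-price ratio: MP_H/MP_K = w/r.
Here MP_H/MP_K = (1/2)·(K/H)/(1/2) = (K/H). Setting this equal to 225/100 = 2.25 gives K = 2.25H.
Substituting into Q = 24: 4·H^(1/2)·(2.25H)^(1/2) = 24.
Solving, H = 4 and K = 9.

H* = 4, K* = 9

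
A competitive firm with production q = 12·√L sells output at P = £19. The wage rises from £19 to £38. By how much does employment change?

From P·MP_L = w with MP_L = 6·L^(-1/2), the labor demand is L(w) = (114/w)^(2).
At w = 19: L = 36. At w = 38: L = 9.
ΔL = 9 − 36 = -27.

ΔL = -27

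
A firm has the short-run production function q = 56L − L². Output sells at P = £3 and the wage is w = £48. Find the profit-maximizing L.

L* = 20

The marginal product of L is MP_L = 56 − 2L.
A price-taking firm hires until the value of the marginal product equals the wage: P·MP_L = w, so 3·(56 − 2L) = 48.
Then 56 − 2L = 16, giving L = 20.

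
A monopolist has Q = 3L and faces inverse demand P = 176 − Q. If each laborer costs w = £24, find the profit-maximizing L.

L* = 28

Marginal revenue from the inverse demand is MR = 176 − 2Q.
The marginal product is MP_L = 3.
A monopolist hires until marginal revenue product equals the wage: MR·MP_L = w.
(176 − 6L)·3 = 24, so L = 28.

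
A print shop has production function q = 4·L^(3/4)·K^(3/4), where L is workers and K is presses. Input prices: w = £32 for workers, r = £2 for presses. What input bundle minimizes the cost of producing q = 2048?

Cost minimization requires the marginal rate of technical substitution to equal the input-price ratio: MP_L/MP_K = w/r.
Here MP_L/MP_K = (3/4)·(K/L)/(3/4) = (K/L). Setting this equal to 32/2 = 16 gives K = 16L.
Substituting into q = 2048: 4·L^(3/4)·(16L)^(3/4) = 2048.
Solving, L = 16 and K = 256.

L* = 16, K* = 256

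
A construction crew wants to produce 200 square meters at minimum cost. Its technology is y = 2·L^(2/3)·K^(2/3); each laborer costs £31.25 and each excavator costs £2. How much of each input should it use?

L* = 8, K* = 125

Cost minimization requires the marginal rate of technical substitution to equal the input-price ratio: MP_L/MP_K = w/r.
Here MP_L/MP_K = (2/3)·(K/L)/(2/3) = (K/L). Setting this equal to 31.25/2 = 15.625 gives K = 15.625L.
Substituting into y = 200: 2·L^(2/3)·(15.625L)^(2/3) = 200.
Solving, L = 8 and K = 125.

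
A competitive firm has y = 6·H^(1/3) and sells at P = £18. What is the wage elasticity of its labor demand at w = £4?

ε = -1.5

MP_H = (1/3)·6·H^(-2/3), so P·MP_H = w gives 36·H^(-2/3) = w.
Solving, H(w) = (36/w)^(3/2). This is a constant-elasticity form: H ∝ w^(−3/2), so ε = −3/2.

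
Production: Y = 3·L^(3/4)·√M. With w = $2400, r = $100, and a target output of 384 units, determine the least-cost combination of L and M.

L* = 16, M* = 256

Cost minimization requires the marginal rate of technical substitution to equal the input-price ratio: MP_L/MP_M = w/r.
Here MP_L/MP_M = (3/4)·(M/L)/(1/2) = 1.5·(M/L). Setting this equal to 2400/100 = 24 gives M = 16L.
Substituting into Y = 384: 3·L^(3/4)·(16L)^(1/2) = 384.
Solving, L = 16 and M = 256.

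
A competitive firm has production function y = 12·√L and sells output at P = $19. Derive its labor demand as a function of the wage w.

L(w) = 12996/w²

MP_L = (1/2)·12·L^(-1/2) = 6·L^(-1/2).
Setting P·MP_L = w: 114·L^(-1/2) = w.
Solving for L: L^(-1/2) = w/114, so L = (114/w)^(2).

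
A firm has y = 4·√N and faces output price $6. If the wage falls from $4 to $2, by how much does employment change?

ΔN = 27

From P·MP_N = w with MP_N = 2·N^(-1/2), the labor demand is N(w) = (12/w)^(2).
At w = 4: N = 9. At w = 2: N = 36.
ΔN = 36 − 9 = 27.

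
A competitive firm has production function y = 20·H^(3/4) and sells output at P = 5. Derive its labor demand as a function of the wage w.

H(w) = (75/w)^(4)

MP_H = (3/4)·20·H^(-1/4) = 15·H^(-1/4).
Setting P·MP_H = w: 75·H^(-1/4) = w.
Solving for H: H^(-1/4) = w/75, so H = (75/w)^(4).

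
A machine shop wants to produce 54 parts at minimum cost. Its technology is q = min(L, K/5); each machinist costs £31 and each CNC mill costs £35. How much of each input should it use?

With a fixed-proportions technology, the cost-minimizing bundle uses no slack in either input: L = K/5 = q.
So L = 54 and K = 5·54 = 270.

L* = 54, K* = 270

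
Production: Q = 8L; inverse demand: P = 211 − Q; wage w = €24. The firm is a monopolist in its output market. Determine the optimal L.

L* = 13

Marginal revenue from the inverse demand is MR = 211 − 2Q.
The marginal product is MP_L = 8.
A monopolist hires until marginal revenue product equals the wage: MR·MP_L = w.
(211 − 16L)·8 = 24, so L = 13.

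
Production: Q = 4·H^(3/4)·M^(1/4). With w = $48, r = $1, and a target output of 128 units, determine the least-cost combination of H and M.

Cost minimization requires the marginal rate of technical substitution to equal the input-price ratio: MP_H/MP_M = w/r.
Here MP_H/MP_M = (3/4)·(M/H)/(1/4) = 3·(M/H). Setting this equal to 48/1 = 48 gives M = 16H.
Substituting into Q = 128: 4·H^(3/4)·(16H)^(1/4) = 128.
Solving, H = 16 and M = 256.

H* = 16, M* = 256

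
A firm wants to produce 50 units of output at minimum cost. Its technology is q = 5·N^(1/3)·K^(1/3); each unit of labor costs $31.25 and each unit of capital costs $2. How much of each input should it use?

Cost minimization requires the marginal rate of technical substitution to equal the input-price ratio: MP_N/MP_K = w/r.
Here MP_N/MP_K = (1/3)·(K/N)/(1/3) = (K/N). Setting this equal to 31.25/2 = 15.625 gives K = 15.625N.
Substituting into q = 50: 5·N^(1/3)·(15.625N)^(1/3) = 50.
Solving, N = 8 and K = 125.

N* = 8, K* = 125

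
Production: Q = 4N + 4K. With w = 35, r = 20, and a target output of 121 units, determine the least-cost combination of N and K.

The inputs are perfect substitutes, so the firm uses whichever has the lower cost per unit of output.
Cost per unit of output via N is w/4 = 8.75; via K it is r/4 = 5. K is cheaper.
Producing Q = 121 with K alone: N = 0, K = 30.25.

N* = 0, K* = 30.25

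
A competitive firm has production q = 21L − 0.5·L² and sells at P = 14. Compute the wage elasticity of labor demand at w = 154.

ε = -1.1

From P·MP_L = w with MP_L = 21 − L, labor demand is L(w) = 21 − w/14.
dL/dw = −1/(14) = -1/14.
At w = 154, L = 10, so ε = (dL/dw)·(w/L) = (-1/14)·(154/10) = -1.1.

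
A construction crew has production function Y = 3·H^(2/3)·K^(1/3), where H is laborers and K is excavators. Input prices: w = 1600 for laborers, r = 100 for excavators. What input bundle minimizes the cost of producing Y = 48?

H* = 8, K* = 64

Cost minimization requires the marginal rate of technical substitution to equal the input-price ratio: MP_H/MP_K = w/r.
Here MP_H/MP_K = (2/3)·(K/H)/(1/3) = 2·(K/H). Setting this equal to 1600/100 = 16 gives K = 8H.
Substituting into Y = 48: 3·H^(2/3)·(8H)^(1/3) = 48.
Solving, H = 8 and K = 64.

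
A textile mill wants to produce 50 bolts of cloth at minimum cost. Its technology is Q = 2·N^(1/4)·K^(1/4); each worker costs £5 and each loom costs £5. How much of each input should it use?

Cost minimization requires the marginal rate of technical substitution to equal the input-price ratio: MP_N/MP_K = w/r.
Here MP_N/MP_K = (1/4)·(K/N)/(1/4) = (K/N). Setting this equal to 5/5 = 1 gives K = N.
Substituting into Q = 50: 2·N^(1/4)·(N)^(1/4) = 50.
Solving, N = 625 and K = 625.

N* = 625, K* = 625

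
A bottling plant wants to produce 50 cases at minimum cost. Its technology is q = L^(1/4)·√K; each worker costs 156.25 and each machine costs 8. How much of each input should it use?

L* = 16, K* = 625

Cost minimization requires the marginal rate of technical substitution to equal the input-price ratio: MP_L/MP_K = w/r.
Here MP_L/MP_K = (1/4)·(K/L)/(1/2) = 0.5·(K/L). Setting this equal to 156.25/8 = 19.53125 gives K = 39.0625L.
Substituting into q = 50: L^(1/4)·(39.0625L)^(1/2) = 50.
Solving, L = 16 and K = 625.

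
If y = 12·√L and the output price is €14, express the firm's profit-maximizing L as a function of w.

MP_L = (1/2)·12·L^(-1/2) = 6·L^(-1/2).
Setting P·MP_L = w: 84·L^(-1/2) = w.
Solving for L: L^(-1/2) = w/84, so L = (84/w)^(2).

L(w) = 7056/w²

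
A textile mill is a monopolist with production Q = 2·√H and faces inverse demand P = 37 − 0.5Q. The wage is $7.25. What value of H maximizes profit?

H* = 16

Marginal revenue from the inverse demand is MR = 37 − Q.
The marginal product is MP_H = H^(-1/2).
A monopolist hires until marginal revenue product equals the wage: MR·MP_H = w.
At H, Q = 2·√H. Substituting and solving: (37 − 2·√H)·H^(-1/2) = 7.25 gives H = 16.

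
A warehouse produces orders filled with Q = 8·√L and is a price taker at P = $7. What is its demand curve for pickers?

MP_L = (1/2)·8·L^(-1/2) = 4·L^(-1/2).
Setting P·MP_L = w: 28·L^(-1/2) = w.
Solving for L: L^(-1/2) = w/28, so L = (28/w)^(2).

L(w) = 784/w²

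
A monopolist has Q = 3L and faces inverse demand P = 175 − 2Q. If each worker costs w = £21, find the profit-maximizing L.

Marginal revenue from the inverse demand is MR = 175 − 4Q.
The marginal product is MP_L = 3.
A monopolist hires until marginal revenue product equals the wage: MR·MP_L = w.
(175 − 12L)·3 = 21, so L = 14.

L* = 14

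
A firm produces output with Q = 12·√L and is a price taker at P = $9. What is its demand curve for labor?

MP_L = (1/2)·12·L^(-1/2) = 6·L^(-1/2).
Setting P·MP_L = w: 54·L^(-1/2) = w.
Solving for L: L^(-1/2) = w/54, so L = (54/w)^(2).

L(w) = 2916/w²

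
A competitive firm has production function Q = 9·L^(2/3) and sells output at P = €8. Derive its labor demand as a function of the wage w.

L(w) = 110592/w³

MP_L = (2/3)·9·L^(-1/3) = 6·L^(-1/3).
Setting P·MP_L = w: 48·L^(-1/3) = w.
Solving for L: L^(-1/3) = w/48, so L = (48/w)^(3).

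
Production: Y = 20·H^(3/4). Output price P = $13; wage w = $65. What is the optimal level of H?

H* = 81

MP_H = (3/4)·20·H^(-1/4) = 15·H^(-1/4).
Profit maximization for a price taker requires P·MP_H = w: 13·15·H^(-1/4) = 65.
So H^(-1/4) = 1/3, which gives H = 81.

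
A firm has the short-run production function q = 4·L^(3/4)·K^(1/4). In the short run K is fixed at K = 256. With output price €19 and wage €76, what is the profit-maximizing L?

L* = 81

With K = 256, MP_L = (3/4)·4·L^(-1/4)·256^(1/4) = 12·L^(-1/4).
Profit maximization for a price taker requires P·MP_L = w: 19·12·L^(-1/4) = 76.
So L^(-1/4) = 1/3, which gives L = 81.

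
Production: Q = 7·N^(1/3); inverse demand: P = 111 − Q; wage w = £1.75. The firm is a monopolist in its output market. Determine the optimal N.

Marginal revenue from the inverse demand is MR = 111 − 2Q.
The marginal product is MP_N = (7/3)·N^(-2/3).
A monopolist hires until marginal revenue product equals the wage: MR·MP_N = w.
At N, Q = 7·N^(1/3). Substituting and solving: (111 − 14·N^(1/3))·(7/3)·N^(-2/3) = 1.75 gives N = 216.

N* = 216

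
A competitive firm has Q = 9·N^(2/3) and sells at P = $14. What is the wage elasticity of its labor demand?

MP_N = (2/3)·9·N^(-1/3), so P·MP_N = w gives 84·N^(-1/3) = w.
Solving, N(w) = (84/w)^(3). This is a constant-elasticity form: N ∝ w^(−3), so ε = −3.

ε = -3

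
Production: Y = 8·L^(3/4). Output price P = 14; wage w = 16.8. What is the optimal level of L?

MP_L = (3/4)·8·L^(-1/4) = 6·L^(-1/4).
Profit maximization for a price taker requires P·MP_L = w: 14·6·L^(-1/4) = 16.8.
So L^(-1/4) = 0.2, which gives L = 625.

L* = 625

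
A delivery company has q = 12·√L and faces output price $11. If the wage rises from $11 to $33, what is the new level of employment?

L* = 4

From P·MP_L = w with MP_L = 6·L^(-1/2), the labor demand is L(w) = (66/w)^(2).
At w = 11: L = 36. At w = 33: L = 4.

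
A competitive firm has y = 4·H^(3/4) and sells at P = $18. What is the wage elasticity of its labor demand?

ε = -4

MP_H = (3/4)·4·H^(-1/4), so P·MP_H = w gives 54·H^(-1/4) = w.
Solving, H(w) = (54/w)^(4). This is a constant-elasticity form: H ∝ w^(−4), so ε = −4.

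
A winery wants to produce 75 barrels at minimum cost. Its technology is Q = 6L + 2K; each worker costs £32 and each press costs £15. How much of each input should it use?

L* = 12.5, K* = 0

The inputs are perfect substitutes, so the firm uses whichever has the lower cost per unit of output.
Cost per unit of output via L is w/6 = 16/3; via K it is r/2 = 7.5. L is cheaper.
Producing Q = 75 with L alone: L = 12.5, K = 0.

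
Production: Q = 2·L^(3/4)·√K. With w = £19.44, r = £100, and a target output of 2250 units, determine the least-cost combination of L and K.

Cost minimization requires the marginal rate of technical substitution to equal the input-price ratio: MP_L/MP_K = w/r.
Here MP_L/MP_K = (3/4)·(K/L)/(1/2) = 1.5·(K/L). Setting this equal to 19.44/100 = 0.1944 gives K = 0.1296L.
Substituting into Q = 2250: 2·L^(3/4)·(0.1296L)^(1/2) = 2250.
Solving, L = 625 and K = 81.

L* = 625, K* = 81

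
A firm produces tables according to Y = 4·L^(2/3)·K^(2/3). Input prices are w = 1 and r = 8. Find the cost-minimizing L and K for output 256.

Cost minimization requires the marginal rate of technical substitution to equal the input-price ratio: MP_L/MP_K = w/r.
Here MP_L/MP_K = (2/3)·(K/L)/(2/3) = (K/L). Setting this equal to 1/8 = 0.125 gives K = 0.125L.
Substituting into Y = 256: 4·L^(2/3)·(0.125L)^(2/3) = 256.
Solving, L = 64 and K = 8.

L* = 64, K* = 8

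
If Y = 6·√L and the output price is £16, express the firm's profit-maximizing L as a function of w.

L(w) = 2304/w²

MP_L = (1/2)·6·L^(-1/2) = 3·L^(-1/2).
Setting P·MP_L = w: 48·L^(-1/2) = w.
Solving for L: L^(-1/2) = w/48, so L = (48/w)^(2).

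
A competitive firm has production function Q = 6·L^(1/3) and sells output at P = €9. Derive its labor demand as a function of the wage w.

L(w) = (18/w)^(3/2)

MP_L = (1/3)·6·L^(-2/3) = 2·L^(-2/3).
Setting P·MP_L = w: 18·L^(-2/3) = w.
Solving for L: L^(-2/3) = w/18, so L = (18/w)^(3/2).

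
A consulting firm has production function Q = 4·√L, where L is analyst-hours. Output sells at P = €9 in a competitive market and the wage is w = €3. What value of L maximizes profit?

L* = 36

MP_L = (1/2)·4·L^(-1/2) = 2·L^(-1/2).
Profit maximization for a price taker requires P·MP_L = w: 9·2·L^(-1/2) = 3.
So L^(-1/2) = 1/6, which gives L = 36.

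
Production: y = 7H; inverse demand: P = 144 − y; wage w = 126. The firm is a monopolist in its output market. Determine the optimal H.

Marginal revenue from the inverse demand is MR = 144 − 2y.
The marginal product is MP_H = 7.
A monopolist hires until marginal revenue product equals the wage: MR·MP_H = w.
(144 − 14H)·7 = 126, so H = 9.

H* = 9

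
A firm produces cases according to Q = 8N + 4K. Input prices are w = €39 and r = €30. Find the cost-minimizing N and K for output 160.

The inputs are perfect substitutes, so the firm uses whichever has the lower cost per unit of output.
Cost per unit of output via N is w/8 = 4.875; via K it is r/4 = 7.5. N is cheaper.
Producing Q = 160 with N alone: N = 20, K = 0.

N* = 20, K* = 0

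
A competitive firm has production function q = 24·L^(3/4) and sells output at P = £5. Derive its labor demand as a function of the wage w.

MP_L = (3/4)·24·L^(-1/4) = 18·L^(-1/4).
Setting P·MP_L = w: 90·L^(-1/4) = w.
Solving for L: L^(-1/4) = w/90, so L = (90/w)^(4).

L(w) = (90/w)^(4)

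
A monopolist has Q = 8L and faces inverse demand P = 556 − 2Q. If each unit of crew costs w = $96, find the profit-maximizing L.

Marginal revenue from the inverse demand is MR = 556 − 4Q.
The marginal product is MP_L = 8.
A monopolist hires until marginal revenue product equals the wage: MR·MP_L = w.
(556 − 32L)·8 = 96, so L = 17.

L* = 17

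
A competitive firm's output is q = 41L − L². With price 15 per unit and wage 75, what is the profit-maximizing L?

The marginal product of L is MP_L = 41 − 2L.
A price-taking firm hires until the value of the marginal product equals the wage: P·MP_L = w, so 15·(41 − 2L) = 75.
Then 41 − 2L = 5, giving L = 18.

L* = 18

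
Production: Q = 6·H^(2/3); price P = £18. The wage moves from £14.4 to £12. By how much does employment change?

ΔH = 91

From P·MP_H = w with MP_H = 4·H^(-1/3), the labor demand is H(w) = (72/w)^(3).
At w = 14.4: H = 125. At w = 12: H = 216.
ΔH = 216 − 125 = 91.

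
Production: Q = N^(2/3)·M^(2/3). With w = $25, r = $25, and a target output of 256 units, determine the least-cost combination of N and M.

N* = 64, M* = 64

Cost minimization requires the marginal rate of technical substitution to equal the input-price ratio: MP_N/MP_M = w/r.
Here MP_N/MP_M = (2/3)·(M/N)/(2/3) = (M/N). Setting this equal to 25/25 = 1 gives M = N.
Substituting into Q = 256: N^(2/3)·(N)^(2/3) = 256.
Solving, N = 64 and M = 64.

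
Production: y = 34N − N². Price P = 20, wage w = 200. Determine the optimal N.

The marginal product of N is MP_N = 34 − 2N.
A price-taking firm hires until the value of the marginal product equals the wage: P·MP_N = w, so 20·(34 − 2N) = 200.
Then 34 − 2N = 10, giving N = 12.

N* = 12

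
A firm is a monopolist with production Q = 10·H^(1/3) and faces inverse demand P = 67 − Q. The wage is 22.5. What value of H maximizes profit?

H* = 8

Marginal revenue from the inverse demand is MR = 67 − 2Q.
The marginal product is MP_H = (10/3)·H^(-2/3).
A monopolist hires until marginal revenue product equals the wage: MR·MP_H = w.
At H, Q = 10·H^(1/3). Substituting and solving: (67 − 20·H^(1/3))·(10/3)·H^(-2/3) = 22.5 gives H = 8.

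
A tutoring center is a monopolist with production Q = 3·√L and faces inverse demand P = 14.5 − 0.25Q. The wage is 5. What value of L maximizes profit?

L* = 9

Marginal revenue from the inverse demand is MR = 14.5 − 0.5Q.
The marginal product is MP_L = 1.5·L^(-1/2).
A monopolist hires until marginal revenue product equals the wage: MR·MP_L = w.
At L, Q = 3·√L. Substituting and solving: (14.5 − 1.5·√L)·1.5·L^(-1/2) = 5 gives L = 9.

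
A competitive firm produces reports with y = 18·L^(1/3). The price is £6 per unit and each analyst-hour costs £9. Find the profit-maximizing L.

L* = 8

MP_L = (1/3)·18·L^(-2/3) = 6·L^(-2/3).
Profit maximization for a price taker requires P·MP_L = w: 6·6·L^(-2/3) = 9.
So L^(-2/3) = 0.25, which gives L = 8.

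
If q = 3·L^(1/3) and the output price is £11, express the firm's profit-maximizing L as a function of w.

L(w) = (11/w)^(3/2)

MP_L = (1/3)·3·L^(-2/3) = L^(-2/3).
Setting P·MP_L = w: 11·L^(-2/3) = w.
Solving for L: L^(-2/3) = w/11, so L = (11/w)^(3/2).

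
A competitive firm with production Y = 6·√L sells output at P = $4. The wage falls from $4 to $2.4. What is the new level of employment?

L* = 25

From P·MP_L = w with MP_L = 3·L^(-1/2), the labor demand is L(w) = (12/w)^(2).
At w = 4: L = 9. At w = 2.4: L = 25.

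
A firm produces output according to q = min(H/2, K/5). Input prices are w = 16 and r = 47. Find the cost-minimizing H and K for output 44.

H* = 88, K* = 220

With a fixed-proportions technology, the cost-minimizing bundle uses no slack in either input: H/2 = K/5 = q.
So H = 2·44 = 88 and K = 5·44 = 220.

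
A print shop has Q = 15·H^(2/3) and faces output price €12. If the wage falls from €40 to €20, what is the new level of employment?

From P·MP_H = w with MP_H = 10·H^(-1/3), the labor demand is H(w) = (120/w)^(3).
At w = 40: H = 27. At w = 20: H = 216.

H* = 216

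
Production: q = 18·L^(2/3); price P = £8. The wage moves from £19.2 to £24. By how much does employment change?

From P·MP_L = w with MP_L = 12·L^(-1/3), the labor demand is L(w) = (96/w)^(3).
At w = 19.2: L = 125. At w = 24: L = 64.
ΔL = 64 − 125 = -61.

ΔL = -61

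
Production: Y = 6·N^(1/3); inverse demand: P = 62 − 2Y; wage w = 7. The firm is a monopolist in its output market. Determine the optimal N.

N* = 8

Marginal revenue from the inverse demand is MR = 62 − 4Y.
The marginal product is MP_N = 2·N^(-2/3).
A monopolist hires until marginal revenue product equals the wage: MR·MP_N = w.
At N, Y = 6·N^(1/3). Substituting and solving: (62 − 24·N^(1/3))·2·N^(-2/3) = 7 gives N = 8.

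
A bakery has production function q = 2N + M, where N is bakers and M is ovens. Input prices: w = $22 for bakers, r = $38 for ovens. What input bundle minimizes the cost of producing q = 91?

N* = 45.5, M* = 0

The inputs are perfect substitutes, so the firm uses whichever has the lower cost per unit of output.
Cost per unit of output via N is 11; via M it is 38. N is cheaper.
Producing q = 91 with N alone: N = 45.5, M = 0.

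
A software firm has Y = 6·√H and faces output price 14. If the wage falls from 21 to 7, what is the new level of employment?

From P·MP_H = w with MP_H = 3·H^(-1/2), the labor demand is H(w) = (42/w)^(2).
At w = 21: H = 4. At w = 7: H = 36.

H* = 36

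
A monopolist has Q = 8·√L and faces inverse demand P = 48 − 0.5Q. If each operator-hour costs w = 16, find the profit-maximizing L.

L* = 16

Marginal revenue from the inverse demand is MR = 48 − Q.
The marginal product is MP_L = 4·L^(-1/2).
A monopolist hires until marginal revenue product equals the wage: MR·MP_L = w.
At L, Q = 8·√L. Substituting and solving: (48 − 8·√L)·4·L^(-1/2) = 16 gives L = 16.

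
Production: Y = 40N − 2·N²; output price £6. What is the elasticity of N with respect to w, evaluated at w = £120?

From P·MP_N = w with MP_N = 40 − 4N, labor demand is N(w) = (40 − w/6)/4.
dN/dw = −1/(24) = -1/24.
At w = 120, N = 5, so ε = (dN/dw)·(w/N) = (-1/24)·(120/5) = -1.

ε = -1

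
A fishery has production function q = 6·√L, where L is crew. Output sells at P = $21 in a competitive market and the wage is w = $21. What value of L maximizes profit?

L* = 9

MP_L = (1/2)·6·L^(-1/2) = 3·L^(-1/2).
Profit maximization for a price taker requires P·MP_L = w: 21·3·L^(-1/2) = 21.
So L^(-1/2) = 1/3, which gives L = 9.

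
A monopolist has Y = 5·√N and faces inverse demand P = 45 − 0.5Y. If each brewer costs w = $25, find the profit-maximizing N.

N* = 9

Marginal revenue from the inverse demand is MR = 45 − Y.
The marginal product is MP_N = 2.5·N^(-1/2).
A monopolist hires until marginal revenue product equals the wage: MR·MP_N = w.
At N, Y = 5·√N. Substituting and solving: (45 − 5·√N)·2.5·N^(-1/2) = 25 gives N = 9.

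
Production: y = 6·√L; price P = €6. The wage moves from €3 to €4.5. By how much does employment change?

From P·MP_L = w with MP_L = 3·L^(-1/2), the labor demand is L(w) = (18/w)^(2).
At w = 3: L = 36. At w = 4.5: L = 16.
ΔL = 16 − 36 = -20.

ΔL = -20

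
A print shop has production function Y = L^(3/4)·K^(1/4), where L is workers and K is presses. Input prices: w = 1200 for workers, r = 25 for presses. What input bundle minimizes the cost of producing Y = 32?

Cost minimization requires the marginal rate of technical substitution to equal the input-price ratio: MP_L/MP_K = w/r.
Here MP_L/MP_K = (3/4)·(K/L)/(1/4) = 3·(K/L). Setting this equal to 1200/25 = 48 gives K = 16L.
Substituting into Y = 32: L^(3/4)·(16L)^(1/4) = 32.
Solving, L = 16 and K = 256.

L* = 16, K* = 256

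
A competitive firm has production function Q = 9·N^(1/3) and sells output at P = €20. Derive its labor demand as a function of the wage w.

N(w) = (60/w)^(3/2)

MP_N = (1/3)·9·N^(-2/3) = 3·N^(-2/3).
Setting P·MP_N = w: 60·N^(-2/3) = w.
Solving for N: N^(-2/3) = w/60, so N = (60/w)^(3/2).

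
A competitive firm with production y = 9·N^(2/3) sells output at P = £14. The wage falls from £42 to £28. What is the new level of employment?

N* = 27

From P·MP_N = w with MP_N = 6·N^(-1/3), the labor demand is N(w) = (84/w)^(3).
At w = 42: N = 8. At w = 28: N = 27.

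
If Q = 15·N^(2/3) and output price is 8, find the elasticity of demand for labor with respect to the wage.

ε = -3

MP_N = (2/3)·15·N^(-1/3), so P·MP_N = w gives 80·N^(-1/3) = w.
Solving, N(w) = (80/w)^(3). This is a constant-elasticity form: N ∝ w^(−3), so ε = −3.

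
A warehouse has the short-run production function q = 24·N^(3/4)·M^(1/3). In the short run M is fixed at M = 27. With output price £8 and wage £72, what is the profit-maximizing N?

N* = 1296

With M = 27, MP_N = (3/4)·24·N^(-1/4)·27^(1/3) = 54·N^(-1/4).
Profit maximization for a price taker requires P·MP_N = w: 8·54·N^(-1/4) = 72.
So N^(-1/4) = 1/6, which gives N = 1296.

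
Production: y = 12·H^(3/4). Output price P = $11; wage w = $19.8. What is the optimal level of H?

MP_H = (3/4)·12·H^(-1/4) = 9·H^(-1/4).
Profit maximization for a price taker requires P·MP_H = w: 11·9·H^(-1/4) = 19.8.
So H^(-1/4) = 0.2, which gives H = 625.

H* = 625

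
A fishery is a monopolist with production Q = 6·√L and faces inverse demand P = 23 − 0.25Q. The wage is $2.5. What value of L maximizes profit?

Marginal revenue from the inverse demand is MR = 23 − 0.5Q.
The marginal product is MP_L = 3·L^(-1/2).
A monopolist hires until marginal revenue product equals the wage: MR·MP_L = w.
At L, Q = 6·√L. Substituting and solving: (23 − 3·√L)·3·L^(-1/2) = 2.5 gives L = 36.

L* = 36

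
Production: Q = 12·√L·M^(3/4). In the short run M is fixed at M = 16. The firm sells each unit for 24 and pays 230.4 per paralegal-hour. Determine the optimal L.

L* = 25

With M = 16, MP_L = (1/2)·12·L^(-1/2)·16^(3/4) = 48·L^(-1/2).
Profit maximization for a price taker requires P·MP_L = w: 24·48·L^(-1/2) = 230.4.
So L^(-1/2) = 0.2, which gives L = 25.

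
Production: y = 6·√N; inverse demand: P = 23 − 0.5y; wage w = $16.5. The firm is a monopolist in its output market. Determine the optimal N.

N* = 4

Marginal revenue from the inverse demand is MR = 23 − y.
The marginal product is MP_N = 3·N^(-1/2).
A monopolist hires until marginal revenue product equals the wage: MR·MP_N = w.
At N, y = 6·√N. Substituting and solving: (23 − 6·√N)·3·N^(-1/2) = 16.5 gives N = 4.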